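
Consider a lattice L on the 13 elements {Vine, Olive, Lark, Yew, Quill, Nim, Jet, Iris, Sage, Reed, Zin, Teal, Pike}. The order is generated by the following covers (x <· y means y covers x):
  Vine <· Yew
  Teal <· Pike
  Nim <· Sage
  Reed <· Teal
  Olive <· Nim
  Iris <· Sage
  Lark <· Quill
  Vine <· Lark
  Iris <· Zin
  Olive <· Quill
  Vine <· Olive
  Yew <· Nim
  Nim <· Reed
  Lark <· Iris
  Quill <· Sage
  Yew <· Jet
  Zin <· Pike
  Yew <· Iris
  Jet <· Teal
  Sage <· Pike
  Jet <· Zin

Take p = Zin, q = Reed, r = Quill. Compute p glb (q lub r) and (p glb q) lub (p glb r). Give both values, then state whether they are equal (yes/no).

q lub r = Pike, so p glb (q lub r) = Zin glb Pike = Zin.
p glb q = Yew and p glb r = Lark, so (p glb q) lub (p glb r) = Yew lub Lark = Iris.
Equal: no.

Zin; Iris; no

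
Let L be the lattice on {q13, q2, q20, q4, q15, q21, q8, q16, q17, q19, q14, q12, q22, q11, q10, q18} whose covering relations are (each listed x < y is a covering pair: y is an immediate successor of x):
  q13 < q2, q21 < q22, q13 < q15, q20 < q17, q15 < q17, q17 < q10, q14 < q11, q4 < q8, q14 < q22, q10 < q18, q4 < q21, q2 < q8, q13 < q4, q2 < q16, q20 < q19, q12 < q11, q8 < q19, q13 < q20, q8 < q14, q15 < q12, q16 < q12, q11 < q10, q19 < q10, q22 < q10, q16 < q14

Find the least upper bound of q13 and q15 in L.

Common upper bounds of {q13, q15}: q10, q11, q12, q15, q17, q18.
The least among these is q15.

q15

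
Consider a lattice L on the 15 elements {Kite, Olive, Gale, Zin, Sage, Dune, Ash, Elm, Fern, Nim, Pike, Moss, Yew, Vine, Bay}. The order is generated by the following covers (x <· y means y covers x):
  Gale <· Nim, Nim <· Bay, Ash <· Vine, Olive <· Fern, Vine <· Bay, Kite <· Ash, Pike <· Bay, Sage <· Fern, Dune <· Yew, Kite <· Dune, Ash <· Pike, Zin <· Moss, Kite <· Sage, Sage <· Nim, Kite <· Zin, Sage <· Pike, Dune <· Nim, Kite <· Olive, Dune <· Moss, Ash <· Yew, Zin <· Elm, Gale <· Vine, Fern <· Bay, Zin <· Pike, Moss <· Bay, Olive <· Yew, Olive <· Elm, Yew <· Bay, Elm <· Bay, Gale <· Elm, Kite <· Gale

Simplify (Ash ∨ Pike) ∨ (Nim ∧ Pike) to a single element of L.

Ash ∨ Pike = Pike
Nim ∧ Pike = Sage
Pike ∨ Sage = Pike

Pike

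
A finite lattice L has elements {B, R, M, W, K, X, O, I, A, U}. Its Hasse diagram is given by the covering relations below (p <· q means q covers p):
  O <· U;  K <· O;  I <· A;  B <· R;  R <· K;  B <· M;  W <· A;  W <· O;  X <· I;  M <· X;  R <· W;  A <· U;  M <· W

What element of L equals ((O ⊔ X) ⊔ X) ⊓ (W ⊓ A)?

O ∨ X = U
U ∨ X = U
W ∧ A = W
U ∧ W = W

W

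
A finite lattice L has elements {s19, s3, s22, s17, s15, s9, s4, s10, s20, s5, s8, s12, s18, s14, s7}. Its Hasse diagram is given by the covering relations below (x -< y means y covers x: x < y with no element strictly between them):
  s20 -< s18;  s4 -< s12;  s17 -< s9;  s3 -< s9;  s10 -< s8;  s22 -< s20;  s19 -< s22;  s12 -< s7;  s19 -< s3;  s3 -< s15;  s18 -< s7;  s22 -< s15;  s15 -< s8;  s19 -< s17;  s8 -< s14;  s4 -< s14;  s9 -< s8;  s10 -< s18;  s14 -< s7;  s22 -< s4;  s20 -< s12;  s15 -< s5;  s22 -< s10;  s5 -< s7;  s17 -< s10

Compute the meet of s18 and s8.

s10

Common lower bounds of {s18, s8}: s10, s17, s19, s22.
The greatest among these is s10.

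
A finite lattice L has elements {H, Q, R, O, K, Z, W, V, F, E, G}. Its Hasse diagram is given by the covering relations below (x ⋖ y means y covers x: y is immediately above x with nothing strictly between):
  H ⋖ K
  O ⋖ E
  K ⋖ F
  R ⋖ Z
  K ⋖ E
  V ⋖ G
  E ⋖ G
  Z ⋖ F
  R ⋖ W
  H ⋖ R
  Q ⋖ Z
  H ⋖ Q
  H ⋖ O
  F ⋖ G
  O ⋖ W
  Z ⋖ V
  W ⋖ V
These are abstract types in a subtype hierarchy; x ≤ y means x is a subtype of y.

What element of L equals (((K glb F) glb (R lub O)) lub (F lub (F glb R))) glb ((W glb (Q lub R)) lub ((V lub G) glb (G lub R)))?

F

K ∧ F = K
R ∨ O = W
K ∧ W = H
F ∧ R = R
F ∨ R = F
H ∨ F = F
Q ∨ R = Z
W ∧ Z = R
V ∨ G = G
G ∨ R = G
G ∧ G = G
R ∨ G = G
F ∧ G = F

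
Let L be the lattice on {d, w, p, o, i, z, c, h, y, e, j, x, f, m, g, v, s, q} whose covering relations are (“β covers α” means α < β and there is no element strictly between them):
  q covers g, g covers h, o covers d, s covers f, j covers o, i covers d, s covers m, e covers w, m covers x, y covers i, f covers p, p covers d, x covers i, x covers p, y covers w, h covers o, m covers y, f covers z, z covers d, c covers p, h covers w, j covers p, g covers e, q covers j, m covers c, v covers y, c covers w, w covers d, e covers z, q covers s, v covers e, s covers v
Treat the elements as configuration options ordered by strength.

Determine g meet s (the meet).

Common lower bounds of {g, s}: d, e, w, z.
The greatest among these is e.

e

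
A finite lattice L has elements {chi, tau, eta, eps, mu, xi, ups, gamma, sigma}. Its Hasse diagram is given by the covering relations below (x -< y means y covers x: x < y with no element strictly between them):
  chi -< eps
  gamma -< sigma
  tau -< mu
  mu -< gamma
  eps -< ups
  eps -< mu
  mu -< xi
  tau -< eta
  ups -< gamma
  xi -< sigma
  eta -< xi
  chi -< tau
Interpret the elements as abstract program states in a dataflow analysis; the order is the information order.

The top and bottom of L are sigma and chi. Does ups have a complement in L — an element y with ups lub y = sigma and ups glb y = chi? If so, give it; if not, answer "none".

Need y with ups ∨ y = sigma and ups ∧ y = chi.
Checking each element gives: eta.

eta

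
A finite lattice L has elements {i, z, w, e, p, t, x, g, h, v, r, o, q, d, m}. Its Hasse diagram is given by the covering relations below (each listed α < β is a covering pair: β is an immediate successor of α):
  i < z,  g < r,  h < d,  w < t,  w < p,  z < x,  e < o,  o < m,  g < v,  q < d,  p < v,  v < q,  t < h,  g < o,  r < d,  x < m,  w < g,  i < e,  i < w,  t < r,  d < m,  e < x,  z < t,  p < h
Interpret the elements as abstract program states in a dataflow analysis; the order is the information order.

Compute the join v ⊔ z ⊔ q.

Common upper bounds of {v, z, q}: d, m.
The least among these is d.

d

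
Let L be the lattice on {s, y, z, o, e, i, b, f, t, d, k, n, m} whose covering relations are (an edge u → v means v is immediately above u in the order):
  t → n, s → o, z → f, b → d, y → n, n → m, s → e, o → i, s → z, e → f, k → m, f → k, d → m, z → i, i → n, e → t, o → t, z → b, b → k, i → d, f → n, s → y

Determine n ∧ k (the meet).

f

Common lower bounds of {n, k}: e, f, s, z.
The greatest among these is f.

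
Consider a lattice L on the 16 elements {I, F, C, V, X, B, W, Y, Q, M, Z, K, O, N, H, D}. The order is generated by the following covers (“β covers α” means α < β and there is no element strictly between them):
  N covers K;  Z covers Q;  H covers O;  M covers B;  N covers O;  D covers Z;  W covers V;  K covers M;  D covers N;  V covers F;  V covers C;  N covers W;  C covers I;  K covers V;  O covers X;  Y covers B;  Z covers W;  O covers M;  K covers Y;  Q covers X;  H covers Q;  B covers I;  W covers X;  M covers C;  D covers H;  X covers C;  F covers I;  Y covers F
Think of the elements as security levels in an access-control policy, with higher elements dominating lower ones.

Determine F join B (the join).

Y

Common upper bounds of {F, B}: D, K, N, Y.
The least among these is Y.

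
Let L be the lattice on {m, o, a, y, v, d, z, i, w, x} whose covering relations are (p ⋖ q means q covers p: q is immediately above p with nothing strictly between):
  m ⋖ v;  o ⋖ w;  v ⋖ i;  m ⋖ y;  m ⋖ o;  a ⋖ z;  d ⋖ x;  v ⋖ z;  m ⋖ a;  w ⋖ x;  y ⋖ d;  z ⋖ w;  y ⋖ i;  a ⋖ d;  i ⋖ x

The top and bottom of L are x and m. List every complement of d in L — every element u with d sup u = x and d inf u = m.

Need u with d ∨ u = x and d ∧ u = m.
Checking each element gives: o, v.

o, v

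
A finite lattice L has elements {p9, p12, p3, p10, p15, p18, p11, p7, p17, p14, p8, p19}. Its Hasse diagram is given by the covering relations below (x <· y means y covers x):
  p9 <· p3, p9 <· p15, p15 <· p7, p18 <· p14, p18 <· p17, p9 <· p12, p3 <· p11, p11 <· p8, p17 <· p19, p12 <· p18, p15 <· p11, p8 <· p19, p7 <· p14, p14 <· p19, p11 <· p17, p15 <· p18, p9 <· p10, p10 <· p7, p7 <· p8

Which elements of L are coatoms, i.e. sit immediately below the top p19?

p14, p17, p8

The coatoms are exactly the elements covered by p19: p14, p17, p8.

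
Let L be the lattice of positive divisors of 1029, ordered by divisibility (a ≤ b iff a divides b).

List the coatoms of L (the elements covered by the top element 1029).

147, 343

The coatoms are exactly the elements covered by 1029: 147, 343.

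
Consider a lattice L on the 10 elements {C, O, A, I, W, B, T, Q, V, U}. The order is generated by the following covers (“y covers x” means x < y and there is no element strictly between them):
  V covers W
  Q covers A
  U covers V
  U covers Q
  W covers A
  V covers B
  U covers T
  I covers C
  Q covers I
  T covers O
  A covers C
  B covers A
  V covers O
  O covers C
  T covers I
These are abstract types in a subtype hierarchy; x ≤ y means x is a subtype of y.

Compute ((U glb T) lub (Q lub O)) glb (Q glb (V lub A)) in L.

U ∧ T = T
Q ∨ O = U
T ∨ U = U
V ∨ A = V
Q ∧ V = A
U ∧ A = A

A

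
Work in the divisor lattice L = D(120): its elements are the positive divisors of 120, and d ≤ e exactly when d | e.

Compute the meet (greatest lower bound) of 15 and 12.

In the divisibility order, the meet is the greatest common divisor: gcd(15, 12) = 3.

3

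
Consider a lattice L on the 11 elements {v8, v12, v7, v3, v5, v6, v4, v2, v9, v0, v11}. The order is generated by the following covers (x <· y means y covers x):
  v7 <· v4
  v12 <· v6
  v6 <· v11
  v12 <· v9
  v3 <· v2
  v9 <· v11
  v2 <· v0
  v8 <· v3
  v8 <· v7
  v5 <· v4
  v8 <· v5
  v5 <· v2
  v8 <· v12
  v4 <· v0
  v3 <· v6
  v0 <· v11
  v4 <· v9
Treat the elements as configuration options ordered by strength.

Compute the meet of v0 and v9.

Common lower bounds of {v0, v9}: v4, v5, v7, v8.
The greatest among these is v4.

v4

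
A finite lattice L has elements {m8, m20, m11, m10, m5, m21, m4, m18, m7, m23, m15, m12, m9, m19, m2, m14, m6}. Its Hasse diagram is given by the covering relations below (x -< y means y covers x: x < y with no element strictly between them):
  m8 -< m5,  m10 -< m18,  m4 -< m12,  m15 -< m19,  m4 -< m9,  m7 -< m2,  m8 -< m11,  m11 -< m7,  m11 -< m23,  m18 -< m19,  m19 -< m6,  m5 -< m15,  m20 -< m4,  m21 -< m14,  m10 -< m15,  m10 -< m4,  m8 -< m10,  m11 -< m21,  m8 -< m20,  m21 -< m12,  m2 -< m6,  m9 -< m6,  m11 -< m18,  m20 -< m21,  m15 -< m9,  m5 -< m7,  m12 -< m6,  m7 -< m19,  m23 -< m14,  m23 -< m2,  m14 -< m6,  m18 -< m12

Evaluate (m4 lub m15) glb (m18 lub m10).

m4 ∨ m15 = m9
m18 ∨ m10 = m18
m9 ∧ m18 = m10

m10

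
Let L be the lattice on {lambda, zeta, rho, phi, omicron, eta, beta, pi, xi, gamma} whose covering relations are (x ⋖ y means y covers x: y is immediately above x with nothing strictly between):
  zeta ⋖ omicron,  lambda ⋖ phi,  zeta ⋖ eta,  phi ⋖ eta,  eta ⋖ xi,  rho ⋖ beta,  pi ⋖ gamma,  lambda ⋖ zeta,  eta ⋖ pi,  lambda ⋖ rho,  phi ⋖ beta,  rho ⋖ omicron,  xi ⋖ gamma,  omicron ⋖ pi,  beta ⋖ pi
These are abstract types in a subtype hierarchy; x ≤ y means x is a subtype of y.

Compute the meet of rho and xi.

lambda

Common lower bounds of {rho, xi}: lambda.
The greatest among these is lambda.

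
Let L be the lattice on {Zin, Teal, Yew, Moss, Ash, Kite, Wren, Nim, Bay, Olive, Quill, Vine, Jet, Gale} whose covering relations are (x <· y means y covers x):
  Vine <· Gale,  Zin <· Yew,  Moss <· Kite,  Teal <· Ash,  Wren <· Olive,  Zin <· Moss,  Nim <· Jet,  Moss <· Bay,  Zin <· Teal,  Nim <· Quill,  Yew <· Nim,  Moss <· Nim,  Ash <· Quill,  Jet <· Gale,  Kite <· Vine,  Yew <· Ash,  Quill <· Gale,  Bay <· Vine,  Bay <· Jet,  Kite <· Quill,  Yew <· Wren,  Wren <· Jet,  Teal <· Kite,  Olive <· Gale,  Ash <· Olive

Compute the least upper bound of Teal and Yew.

Ash

Common upper bounds of {Teal, Yew}: Ash, Gale, Olive, Quill.
The least among these is Ash.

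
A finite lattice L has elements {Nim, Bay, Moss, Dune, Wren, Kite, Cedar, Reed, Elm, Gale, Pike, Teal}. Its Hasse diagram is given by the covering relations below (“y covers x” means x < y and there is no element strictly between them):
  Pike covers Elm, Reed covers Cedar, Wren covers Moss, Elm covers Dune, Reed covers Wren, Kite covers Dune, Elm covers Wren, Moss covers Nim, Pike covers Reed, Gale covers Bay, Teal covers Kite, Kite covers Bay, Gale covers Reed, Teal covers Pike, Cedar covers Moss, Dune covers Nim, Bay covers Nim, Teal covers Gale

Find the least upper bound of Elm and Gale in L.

Common upper bounds of {Elm, Gale}: Teal.
The least among these is Teal.

Teal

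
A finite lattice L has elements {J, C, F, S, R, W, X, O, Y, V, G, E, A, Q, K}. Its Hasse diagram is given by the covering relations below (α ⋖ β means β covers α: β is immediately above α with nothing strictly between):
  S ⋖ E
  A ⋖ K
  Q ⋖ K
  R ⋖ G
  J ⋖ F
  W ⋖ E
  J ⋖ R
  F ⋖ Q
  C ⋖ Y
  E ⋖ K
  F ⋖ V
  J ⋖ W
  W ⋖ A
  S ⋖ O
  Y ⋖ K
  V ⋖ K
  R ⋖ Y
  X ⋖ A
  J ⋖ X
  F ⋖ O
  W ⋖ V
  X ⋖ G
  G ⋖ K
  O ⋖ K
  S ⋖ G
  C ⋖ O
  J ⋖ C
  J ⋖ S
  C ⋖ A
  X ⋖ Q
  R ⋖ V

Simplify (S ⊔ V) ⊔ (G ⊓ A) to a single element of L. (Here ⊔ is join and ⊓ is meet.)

S ∨ V = K
G ∧ A = X
K ∨ X = K

K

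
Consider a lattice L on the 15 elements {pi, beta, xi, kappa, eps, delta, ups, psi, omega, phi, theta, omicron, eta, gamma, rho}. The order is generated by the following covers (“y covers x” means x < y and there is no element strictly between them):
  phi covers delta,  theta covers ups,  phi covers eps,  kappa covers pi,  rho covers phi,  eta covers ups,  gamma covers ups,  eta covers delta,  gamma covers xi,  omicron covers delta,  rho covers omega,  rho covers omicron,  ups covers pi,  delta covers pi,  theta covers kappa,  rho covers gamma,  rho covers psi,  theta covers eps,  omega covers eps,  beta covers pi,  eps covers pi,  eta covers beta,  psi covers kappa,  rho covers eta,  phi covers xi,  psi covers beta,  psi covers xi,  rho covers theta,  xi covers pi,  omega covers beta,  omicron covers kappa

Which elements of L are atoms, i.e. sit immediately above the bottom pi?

The atoms are exactly the elements that cover pi: beta, delta, eps, kappa, ups, xi.

beta, delta, eps, kappa, ups, xi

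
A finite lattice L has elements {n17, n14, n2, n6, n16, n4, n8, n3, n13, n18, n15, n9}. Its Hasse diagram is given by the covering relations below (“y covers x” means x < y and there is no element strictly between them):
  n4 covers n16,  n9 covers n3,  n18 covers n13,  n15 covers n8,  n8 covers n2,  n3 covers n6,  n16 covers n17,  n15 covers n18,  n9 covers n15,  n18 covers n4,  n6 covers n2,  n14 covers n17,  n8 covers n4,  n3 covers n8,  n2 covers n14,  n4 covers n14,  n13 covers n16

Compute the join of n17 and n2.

n2

Common upper bounds of {n17, n2}: n15, n2, n3, n6, n8, n9.
The least among these is n2.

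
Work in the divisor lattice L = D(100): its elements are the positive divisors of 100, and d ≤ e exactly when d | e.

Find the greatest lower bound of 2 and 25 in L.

1

Common lower bounds of {2, 25}: 1.
The greatest among these is 1.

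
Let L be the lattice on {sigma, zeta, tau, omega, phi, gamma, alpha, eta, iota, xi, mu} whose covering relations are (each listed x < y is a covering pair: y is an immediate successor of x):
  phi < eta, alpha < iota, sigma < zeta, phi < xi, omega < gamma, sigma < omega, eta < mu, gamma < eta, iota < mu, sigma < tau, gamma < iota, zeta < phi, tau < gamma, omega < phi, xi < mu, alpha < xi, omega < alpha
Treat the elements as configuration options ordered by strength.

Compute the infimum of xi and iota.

Common lower bounds of {xi, iota}: alpha, omega, sigma.
The greatest among these is alpha.

alpha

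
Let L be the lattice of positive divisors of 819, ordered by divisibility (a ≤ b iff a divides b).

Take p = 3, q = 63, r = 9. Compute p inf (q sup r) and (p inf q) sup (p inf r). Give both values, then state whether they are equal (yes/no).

3; 3; yes

q sup r = 63, so p inf (q sup r) = 3 inf 63 = 3.
p inf q = 3 and p inf r = 3, so (p inf q) sup (p inf r) = 3 sup 3 = 3.
Equal: yes.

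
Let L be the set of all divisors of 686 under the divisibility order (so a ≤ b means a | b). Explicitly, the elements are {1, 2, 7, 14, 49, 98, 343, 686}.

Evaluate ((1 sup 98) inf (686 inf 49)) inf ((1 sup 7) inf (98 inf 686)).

7

1 ∨ 98 = 98
686 ∧ 49 = 49
98 ∧ 49 = 49
1 ∨ 7 = 7
98 ∧ 686 = 98
7 ∧ 98 = 7
49 ∧ 7 = 7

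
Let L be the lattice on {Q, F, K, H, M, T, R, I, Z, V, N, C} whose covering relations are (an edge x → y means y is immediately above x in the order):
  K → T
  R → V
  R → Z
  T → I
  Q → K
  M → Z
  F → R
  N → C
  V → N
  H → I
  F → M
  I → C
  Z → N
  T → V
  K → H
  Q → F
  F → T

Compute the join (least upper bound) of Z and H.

C

Common upper bounds of {Z, H}: C.
The least among these is C.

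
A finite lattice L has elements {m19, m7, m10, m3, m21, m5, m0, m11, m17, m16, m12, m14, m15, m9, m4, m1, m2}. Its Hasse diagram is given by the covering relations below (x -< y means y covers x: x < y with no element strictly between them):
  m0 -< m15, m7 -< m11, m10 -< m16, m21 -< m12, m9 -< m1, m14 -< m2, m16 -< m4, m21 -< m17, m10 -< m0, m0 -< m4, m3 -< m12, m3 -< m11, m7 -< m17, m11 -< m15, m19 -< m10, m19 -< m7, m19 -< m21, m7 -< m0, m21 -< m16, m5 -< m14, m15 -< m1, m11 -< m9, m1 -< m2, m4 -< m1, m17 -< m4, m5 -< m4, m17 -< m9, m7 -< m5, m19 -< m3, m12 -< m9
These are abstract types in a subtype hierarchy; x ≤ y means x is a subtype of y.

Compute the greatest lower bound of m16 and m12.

Common lower bounds of {m16, m12}: m19, m21.
The greatest among these is m21.

m21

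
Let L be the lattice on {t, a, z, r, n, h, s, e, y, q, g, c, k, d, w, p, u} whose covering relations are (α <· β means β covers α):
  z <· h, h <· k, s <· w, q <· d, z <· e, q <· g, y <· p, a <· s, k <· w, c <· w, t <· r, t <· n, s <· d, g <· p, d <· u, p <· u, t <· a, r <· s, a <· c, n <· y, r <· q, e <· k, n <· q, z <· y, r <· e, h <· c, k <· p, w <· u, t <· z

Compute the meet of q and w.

r

Common lower bounds of {q, w}: r, t.
The greatest among these is r.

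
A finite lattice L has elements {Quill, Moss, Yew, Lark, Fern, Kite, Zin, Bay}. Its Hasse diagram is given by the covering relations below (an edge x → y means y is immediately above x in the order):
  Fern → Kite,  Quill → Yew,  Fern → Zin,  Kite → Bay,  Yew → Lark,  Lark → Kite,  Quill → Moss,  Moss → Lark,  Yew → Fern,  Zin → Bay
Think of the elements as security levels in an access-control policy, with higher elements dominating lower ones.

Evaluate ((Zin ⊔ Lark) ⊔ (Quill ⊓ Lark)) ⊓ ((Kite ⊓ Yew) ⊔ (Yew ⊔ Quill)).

Yew

Zin ∨ Lark = Bay
Quill ∧ Lark = Quill
Bay ∨ Quill = Bay
Kite ∧ Yew = Yew
Yew ∨ Quill = Yew
Yew ∨ Yew = Yew
Bay ∧ Yew = Yew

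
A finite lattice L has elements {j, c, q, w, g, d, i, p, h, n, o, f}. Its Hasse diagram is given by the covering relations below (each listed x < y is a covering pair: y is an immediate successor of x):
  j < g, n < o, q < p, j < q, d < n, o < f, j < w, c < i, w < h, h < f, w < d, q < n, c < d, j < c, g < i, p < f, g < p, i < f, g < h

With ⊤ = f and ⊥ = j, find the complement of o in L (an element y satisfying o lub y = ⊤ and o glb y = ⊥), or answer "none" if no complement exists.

Need y with o ∨ y = f and o ∧ y = j.
Checking each element gives: g.

g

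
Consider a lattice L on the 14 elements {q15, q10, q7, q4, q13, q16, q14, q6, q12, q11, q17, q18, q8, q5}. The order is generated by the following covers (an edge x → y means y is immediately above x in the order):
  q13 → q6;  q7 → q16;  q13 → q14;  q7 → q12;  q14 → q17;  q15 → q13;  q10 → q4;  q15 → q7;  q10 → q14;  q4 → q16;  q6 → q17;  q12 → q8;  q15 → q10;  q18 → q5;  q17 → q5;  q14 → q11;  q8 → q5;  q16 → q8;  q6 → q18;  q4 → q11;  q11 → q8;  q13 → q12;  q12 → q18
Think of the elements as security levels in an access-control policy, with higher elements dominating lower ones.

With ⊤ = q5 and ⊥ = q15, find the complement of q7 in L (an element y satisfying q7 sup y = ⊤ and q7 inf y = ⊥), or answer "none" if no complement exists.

Need y with q7 ∨ y = q5 and q7 ∧ y = q15.
Checking each element gives: q17.

q17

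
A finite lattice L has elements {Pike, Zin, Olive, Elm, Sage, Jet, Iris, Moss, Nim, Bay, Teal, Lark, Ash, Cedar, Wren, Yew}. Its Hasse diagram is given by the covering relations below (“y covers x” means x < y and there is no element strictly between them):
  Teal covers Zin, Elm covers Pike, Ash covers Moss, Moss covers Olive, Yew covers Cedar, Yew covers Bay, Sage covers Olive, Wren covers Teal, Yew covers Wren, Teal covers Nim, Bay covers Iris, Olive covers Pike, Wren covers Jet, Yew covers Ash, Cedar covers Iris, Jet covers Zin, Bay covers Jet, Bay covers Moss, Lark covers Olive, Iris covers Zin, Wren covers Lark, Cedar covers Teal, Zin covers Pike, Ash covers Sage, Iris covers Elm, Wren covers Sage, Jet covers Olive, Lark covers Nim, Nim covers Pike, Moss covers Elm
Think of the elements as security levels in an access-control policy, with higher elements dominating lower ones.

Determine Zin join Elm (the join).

Common upper bounds of {Zin, Elm}: Bay, Cedar, Iris, Yew.
The least among these is Iris.

Iris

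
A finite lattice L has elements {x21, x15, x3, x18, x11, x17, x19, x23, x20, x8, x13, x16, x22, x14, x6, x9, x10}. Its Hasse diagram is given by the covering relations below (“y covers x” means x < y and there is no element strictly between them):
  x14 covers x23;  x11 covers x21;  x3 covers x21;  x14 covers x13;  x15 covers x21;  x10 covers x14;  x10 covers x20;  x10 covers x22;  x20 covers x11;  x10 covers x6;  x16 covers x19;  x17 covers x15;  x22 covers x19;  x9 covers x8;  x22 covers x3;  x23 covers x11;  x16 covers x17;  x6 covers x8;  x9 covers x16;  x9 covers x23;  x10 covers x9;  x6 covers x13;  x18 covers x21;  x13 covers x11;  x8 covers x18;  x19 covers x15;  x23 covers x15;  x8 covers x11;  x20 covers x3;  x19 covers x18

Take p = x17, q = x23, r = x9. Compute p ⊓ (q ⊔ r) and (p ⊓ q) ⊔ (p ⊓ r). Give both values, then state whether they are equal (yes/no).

q ⊔ r = x9, so p ⊓ (q ⊔ r) = x17 ⊓ x9 = x17.
p ⊓ q = x15 and p ⊓ r = x17, so (p ⊓ q) ⊔ (p ⊓ r) = x15 ⊔ x17 = x17.
Equal: yes.

x17; x17; yes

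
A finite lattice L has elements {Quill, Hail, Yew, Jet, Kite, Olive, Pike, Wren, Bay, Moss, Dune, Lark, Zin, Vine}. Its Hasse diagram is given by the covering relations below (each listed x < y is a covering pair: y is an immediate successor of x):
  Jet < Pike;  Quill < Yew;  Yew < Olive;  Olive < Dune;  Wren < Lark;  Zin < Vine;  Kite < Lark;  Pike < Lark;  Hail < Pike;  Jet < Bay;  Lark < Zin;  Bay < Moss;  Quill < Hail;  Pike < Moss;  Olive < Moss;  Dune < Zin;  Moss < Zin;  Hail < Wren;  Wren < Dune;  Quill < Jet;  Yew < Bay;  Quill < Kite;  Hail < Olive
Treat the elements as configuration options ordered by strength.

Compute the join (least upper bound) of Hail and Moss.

Common upper bounds of {Hail, Moss}: Moss, Vine, Zin.
The least among these is Moss.

Moss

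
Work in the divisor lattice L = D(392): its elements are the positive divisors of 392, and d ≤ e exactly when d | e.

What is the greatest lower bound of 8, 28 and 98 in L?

2

In the divisibility order, the meet is the greatest common divisor: gcd(8, 28, 98) = 2.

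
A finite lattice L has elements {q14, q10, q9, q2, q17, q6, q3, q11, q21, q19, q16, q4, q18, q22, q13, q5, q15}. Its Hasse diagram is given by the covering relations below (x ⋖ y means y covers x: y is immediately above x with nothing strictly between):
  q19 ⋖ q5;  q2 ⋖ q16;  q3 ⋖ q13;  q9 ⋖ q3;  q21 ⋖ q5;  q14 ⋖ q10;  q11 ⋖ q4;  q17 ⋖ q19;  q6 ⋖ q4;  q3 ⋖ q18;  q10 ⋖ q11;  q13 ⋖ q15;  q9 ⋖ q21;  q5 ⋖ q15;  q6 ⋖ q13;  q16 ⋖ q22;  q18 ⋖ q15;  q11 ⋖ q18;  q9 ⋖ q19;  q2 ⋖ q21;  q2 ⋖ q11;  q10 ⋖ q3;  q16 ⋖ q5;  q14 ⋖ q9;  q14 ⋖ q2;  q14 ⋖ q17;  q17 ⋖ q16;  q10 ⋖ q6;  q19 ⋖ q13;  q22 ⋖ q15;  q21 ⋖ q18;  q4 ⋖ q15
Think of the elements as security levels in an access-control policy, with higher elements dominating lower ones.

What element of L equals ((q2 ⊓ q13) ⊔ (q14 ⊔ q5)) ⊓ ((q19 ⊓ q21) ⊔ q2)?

q21

q2 ∧ q13 = q14
q14 ∨ q5 = q5
q14 ∨ q5 = q5
q19 ∧ q21 = q9
q9 ∨ q2 = q21
q5 ∧ q21 = q21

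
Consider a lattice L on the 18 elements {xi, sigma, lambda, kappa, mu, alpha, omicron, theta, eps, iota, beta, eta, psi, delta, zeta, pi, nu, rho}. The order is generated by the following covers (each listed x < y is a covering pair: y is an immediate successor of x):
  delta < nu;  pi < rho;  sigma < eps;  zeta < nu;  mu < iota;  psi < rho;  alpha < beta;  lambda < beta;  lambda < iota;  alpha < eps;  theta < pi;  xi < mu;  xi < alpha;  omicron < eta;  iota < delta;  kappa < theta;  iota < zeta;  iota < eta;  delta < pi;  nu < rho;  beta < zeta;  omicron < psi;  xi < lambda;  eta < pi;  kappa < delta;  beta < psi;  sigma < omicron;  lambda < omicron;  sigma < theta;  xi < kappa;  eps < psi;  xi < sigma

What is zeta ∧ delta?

Common lower bounds of {zeta, delta}: iota, lambda, mu, xi.
The greatest among these is iota.

iota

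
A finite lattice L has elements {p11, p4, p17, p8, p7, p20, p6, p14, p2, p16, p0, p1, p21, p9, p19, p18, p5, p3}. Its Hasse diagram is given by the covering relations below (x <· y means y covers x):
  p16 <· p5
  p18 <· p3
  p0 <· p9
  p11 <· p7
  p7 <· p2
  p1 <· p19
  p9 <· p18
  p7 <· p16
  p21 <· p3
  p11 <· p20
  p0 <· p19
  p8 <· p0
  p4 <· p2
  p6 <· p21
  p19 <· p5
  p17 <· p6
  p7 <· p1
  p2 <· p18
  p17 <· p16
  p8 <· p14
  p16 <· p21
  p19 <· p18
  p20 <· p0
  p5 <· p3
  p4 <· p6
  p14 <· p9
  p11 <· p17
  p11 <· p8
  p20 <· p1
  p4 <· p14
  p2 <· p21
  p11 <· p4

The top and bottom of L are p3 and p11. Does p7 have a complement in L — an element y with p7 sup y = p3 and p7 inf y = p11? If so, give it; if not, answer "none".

For every candidate y, either p7 ∨ y ≠ p3 or p7 ∧ y ≠ p11; no complement exists.

none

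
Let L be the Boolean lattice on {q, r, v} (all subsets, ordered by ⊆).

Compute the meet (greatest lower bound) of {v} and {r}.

Under ⊆, meet is intersection: {v} ∩ {r} = {}.

{}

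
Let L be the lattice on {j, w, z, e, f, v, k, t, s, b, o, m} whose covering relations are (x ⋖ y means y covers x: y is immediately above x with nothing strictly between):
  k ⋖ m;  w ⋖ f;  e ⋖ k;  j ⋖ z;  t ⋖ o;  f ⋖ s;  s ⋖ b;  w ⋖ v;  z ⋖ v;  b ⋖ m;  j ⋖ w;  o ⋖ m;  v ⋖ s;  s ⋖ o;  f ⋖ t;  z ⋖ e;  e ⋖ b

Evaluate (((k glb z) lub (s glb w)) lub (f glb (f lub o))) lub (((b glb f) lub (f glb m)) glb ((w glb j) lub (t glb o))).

s

k ∧ z = z
s ∧ w = w
z ∨ w = v
f ∨ o = o
f ∧ o = f
v ∨ f = s
b ∧ f = f
f ∧ m = f
f ∨ f = f
w ∧ j = j
t ∧ o = t
j ∨ t = t
f ∧ t = f
s ∨ f = s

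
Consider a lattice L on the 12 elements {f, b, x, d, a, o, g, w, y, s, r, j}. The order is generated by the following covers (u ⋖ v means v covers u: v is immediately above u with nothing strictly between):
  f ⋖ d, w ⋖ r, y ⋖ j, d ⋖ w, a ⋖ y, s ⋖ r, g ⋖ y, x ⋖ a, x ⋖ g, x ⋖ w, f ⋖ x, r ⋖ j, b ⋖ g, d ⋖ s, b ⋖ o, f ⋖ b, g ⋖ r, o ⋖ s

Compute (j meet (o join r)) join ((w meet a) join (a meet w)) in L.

o ∨ r = r
j ∧ r = r
w ∧ a = x
a ∧ w = x
x ∨ x = x
r ∨ x = r

r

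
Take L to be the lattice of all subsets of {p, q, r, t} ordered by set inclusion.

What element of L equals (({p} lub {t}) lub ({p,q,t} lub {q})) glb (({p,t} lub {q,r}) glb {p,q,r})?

{p,q}

{p} ∨ {t} = {p,t}
{p,q,t} ∨ {q} = {p,q,t}
{p,t} ∨ {p,q,t} = {p,q,t}
{p,t} ∨ {q,r} = {p,q,r,t}
{p,q,r,t} ∧ {p,q,r} = {p,q,r}
{p,q,t} ∧ {p,q,r} = {p,q}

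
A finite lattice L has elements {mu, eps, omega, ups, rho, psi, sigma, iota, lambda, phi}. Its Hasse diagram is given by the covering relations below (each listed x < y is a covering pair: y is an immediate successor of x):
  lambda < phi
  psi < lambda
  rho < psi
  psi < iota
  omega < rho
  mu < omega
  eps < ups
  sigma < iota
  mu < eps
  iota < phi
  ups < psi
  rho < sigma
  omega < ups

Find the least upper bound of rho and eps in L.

psi

Common upper bounds of {rho, eps}: iota, lambda, phi, psi.
The least among these is psi.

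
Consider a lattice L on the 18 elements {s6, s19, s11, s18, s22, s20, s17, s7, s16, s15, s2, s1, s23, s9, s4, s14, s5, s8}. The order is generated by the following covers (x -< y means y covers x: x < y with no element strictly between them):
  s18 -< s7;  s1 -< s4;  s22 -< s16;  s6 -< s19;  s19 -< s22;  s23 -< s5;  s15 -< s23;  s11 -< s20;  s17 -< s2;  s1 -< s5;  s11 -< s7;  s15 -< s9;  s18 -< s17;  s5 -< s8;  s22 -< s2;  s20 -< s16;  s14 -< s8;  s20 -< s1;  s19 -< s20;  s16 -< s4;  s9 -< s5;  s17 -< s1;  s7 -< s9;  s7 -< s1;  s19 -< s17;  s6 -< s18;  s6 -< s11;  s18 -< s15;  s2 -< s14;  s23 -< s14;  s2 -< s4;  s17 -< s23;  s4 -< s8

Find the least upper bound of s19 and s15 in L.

Common upper bounds of {s19, s15}: s14, s23, s5, s8.
The least among these is s23.

s23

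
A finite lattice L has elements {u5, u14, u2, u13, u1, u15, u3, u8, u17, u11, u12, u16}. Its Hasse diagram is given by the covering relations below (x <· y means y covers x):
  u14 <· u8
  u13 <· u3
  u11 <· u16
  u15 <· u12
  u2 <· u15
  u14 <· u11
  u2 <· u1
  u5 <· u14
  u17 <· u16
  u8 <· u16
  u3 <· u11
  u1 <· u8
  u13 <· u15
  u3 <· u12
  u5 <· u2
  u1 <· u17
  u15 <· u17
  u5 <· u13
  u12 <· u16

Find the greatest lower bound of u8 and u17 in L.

u1

Common lower bounds of {u8, u17}: u1, u2, u5.
The greatest among these is u1.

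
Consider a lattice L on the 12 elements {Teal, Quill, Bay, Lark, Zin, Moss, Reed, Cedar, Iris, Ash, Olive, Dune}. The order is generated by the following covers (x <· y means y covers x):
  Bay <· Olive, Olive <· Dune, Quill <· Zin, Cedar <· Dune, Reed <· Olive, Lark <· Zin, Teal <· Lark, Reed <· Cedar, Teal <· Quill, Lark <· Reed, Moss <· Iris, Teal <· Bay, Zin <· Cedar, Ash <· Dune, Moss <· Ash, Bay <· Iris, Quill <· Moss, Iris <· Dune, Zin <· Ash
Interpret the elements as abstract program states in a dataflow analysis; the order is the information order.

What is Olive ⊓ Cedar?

Common lower bounds of {Olive, Cedar}: Lark, Reed, Teal.
The greatest among these is Reed.

Reed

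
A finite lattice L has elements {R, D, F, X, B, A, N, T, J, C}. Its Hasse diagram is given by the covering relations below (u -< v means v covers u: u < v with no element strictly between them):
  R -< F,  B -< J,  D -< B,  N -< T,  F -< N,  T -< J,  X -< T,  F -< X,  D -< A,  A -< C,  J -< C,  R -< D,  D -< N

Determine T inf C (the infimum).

Common lower bounds of {T, C}: D, F, N, R, T, X.
The greatest among these is T.

T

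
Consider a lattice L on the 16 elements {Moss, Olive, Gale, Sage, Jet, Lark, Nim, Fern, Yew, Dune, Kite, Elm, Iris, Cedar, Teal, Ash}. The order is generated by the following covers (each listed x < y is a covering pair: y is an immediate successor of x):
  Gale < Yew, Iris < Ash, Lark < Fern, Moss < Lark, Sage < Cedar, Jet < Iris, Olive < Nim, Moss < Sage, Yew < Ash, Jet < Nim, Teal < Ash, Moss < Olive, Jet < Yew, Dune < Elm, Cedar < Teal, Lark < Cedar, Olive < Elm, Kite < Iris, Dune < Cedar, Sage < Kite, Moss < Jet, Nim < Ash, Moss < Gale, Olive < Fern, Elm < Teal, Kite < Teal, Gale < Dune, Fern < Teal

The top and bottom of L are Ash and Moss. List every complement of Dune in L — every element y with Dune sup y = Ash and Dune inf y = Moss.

Iris, Jet, Nim

Need y with Dune ∨ y = Ash and Dune ∧ y = Moss.
Checking each element gives: Iris, Jet, Nim.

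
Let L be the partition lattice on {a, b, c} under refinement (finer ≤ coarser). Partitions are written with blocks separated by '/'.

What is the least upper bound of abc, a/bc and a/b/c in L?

The join of abc, a/bc, a/b/c merges any blocks that overlap across the partitions, giving abc.

abc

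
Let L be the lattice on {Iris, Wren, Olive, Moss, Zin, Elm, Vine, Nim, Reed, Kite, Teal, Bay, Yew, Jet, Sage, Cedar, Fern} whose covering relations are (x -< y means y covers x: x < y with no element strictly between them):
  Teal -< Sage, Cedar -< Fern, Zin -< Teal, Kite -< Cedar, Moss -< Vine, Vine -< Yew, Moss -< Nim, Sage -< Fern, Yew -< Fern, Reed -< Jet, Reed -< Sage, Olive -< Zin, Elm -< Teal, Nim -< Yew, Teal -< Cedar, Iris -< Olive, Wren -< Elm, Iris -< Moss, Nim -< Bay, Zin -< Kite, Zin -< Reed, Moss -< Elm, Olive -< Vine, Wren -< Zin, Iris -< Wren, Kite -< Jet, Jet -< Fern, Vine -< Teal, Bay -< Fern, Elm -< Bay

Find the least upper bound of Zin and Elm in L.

Teal

Common upper bounds of {Zin, Elm}: Cedar, Fern, Sage, Teal.
The least among these is Teal.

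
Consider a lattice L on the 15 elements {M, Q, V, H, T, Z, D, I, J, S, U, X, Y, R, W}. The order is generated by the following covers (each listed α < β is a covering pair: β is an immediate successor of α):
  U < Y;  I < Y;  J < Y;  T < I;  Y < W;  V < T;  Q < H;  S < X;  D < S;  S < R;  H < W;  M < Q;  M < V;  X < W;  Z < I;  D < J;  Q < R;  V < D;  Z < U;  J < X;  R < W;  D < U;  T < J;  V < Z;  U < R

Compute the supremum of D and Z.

Common upper bounds of {D, Z}: R, U, W, Y.
The least among these is U.

U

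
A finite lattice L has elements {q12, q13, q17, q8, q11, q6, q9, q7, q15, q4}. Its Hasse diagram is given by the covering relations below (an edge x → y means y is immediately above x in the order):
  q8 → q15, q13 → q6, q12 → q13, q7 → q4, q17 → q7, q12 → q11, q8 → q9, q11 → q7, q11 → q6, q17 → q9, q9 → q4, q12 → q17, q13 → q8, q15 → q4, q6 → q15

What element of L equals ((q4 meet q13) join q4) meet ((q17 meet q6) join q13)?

q13

q4 ∧ q13 = q13
q13 ∨ q4 = q4
q17 ∧ q6 = q12
q12 ∨ q13 = q13
q4 ∧ q13 = q13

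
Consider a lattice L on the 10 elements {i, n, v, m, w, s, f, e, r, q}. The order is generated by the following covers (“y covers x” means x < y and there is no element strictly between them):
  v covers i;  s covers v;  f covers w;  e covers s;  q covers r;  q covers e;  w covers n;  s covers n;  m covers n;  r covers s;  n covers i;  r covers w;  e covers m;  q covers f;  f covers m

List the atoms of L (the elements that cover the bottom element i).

The atoms are exactly the elements that cover i: n, v.

n, v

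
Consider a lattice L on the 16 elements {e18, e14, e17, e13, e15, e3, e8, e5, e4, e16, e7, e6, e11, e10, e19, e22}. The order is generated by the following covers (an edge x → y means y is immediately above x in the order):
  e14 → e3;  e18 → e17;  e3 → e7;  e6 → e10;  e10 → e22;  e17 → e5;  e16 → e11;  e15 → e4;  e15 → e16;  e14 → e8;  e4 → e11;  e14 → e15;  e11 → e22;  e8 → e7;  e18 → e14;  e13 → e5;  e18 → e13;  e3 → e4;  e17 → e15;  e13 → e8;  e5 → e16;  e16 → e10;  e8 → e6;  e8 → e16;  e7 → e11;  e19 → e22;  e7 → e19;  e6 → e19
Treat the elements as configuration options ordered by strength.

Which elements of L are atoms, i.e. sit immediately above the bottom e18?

The atoms are exactly the elements that cover e18: e13, e14, e17.

e13, e14, e17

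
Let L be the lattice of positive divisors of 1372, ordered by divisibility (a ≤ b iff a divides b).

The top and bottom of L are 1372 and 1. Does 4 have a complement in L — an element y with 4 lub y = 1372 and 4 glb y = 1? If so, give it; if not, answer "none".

343

Need y with 4 ∨ y = 1372 and 4 ∧ y = 1.
Checking each element gives: 343.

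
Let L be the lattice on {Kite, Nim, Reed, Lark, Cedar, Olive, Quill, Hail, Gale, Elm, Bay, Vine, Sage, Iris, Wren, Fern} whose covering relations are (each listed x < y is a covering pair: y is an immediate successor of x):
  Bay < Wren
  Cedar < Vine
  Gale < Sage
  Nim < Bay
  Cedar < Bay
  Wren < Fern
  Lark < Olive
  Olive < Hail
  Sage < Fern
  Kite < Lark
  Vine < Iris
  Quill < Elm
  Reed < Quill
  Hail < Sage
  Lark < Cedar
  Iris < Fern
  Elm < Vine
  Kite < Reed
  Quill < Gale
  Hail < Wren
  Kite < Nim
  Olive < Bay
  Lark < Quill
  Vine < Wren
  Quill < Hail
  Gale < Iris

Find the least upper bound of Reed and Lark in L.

Quill

Common upper bounds of {Reed, Lark}: Elm, Fern, Gale, Hail, Iris, Quill, Sage, Vine, Wren.
The least among these is Quill.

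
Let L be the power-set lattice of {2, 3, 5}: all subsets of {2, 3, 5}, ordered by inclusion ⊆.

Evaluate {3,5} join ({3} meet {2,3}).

{3,5}

{3} ∧ {2,3} = {3}
{3,5} ∨ {3} = {3,5}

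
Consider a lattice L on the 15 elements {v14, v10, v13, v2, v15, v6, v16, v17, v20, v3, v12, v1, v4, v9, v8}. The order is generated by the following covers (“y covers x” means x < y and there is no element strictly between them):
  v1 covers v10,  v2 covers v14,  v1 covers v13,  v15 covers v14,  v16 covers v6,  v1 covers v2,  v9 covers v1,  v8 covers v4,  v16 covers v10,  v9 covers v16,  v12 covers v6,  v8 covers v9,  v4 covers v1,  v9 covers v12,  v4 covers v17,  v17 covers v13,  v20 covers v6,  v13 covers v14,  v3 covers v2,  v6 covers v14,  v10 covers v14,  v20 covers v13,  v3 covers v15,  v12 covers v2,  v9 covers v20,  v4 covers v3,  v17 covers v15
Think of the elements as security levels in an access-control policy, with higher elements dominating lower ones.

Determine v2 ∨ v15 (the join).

Common upper bounds of {v2, v15}: v3, v4, v8.
The least among these is v3.

v3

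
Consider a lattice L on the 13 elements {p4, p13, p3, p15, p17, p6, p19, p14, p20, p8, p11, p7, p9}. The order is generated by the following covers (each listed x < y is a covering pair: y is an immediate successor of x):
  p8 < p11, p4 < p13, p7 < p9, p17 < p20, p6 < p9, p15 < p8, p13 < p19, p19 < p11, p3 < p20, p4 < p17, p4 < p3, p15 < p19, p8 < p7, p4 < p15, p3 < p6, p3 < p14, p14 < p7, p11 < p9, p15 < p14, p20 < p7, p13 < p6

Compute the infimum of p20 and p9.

p20

Common lower bounds of {p20, p9}: p17, p20, p3, p4.
The greatest among these is p20.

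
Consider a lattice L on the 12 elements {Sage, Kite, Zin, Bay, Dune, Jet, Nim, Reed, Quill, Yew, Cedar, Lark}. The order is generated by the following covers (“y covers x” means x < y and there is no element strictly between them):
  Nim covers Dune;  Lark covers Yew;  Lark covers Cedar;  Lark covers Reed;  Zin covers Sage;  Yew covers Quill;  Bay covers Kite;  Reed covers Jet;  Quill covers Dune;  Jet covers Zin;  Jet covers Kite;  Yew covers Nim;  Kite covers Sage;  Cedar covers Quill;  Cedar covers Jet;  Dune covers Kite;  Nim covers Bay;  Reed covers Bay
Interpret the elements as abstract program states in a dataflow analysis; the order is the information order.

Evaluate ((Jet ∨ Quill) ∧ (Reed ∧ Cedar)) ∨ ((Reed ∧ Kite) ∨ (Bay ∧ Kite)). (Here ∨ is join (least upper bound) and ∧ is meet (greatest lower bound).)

Jet ∨ Quill = Cedar
Reed ∧ Cedar = Jet
Cedar ∧ Jet = Jet
Reed ∧ Kite = Kite
Bay ∧ Kite = Kite
Kite ∨ Kite = Kite
Jet ∨ Kite = Jet

Jet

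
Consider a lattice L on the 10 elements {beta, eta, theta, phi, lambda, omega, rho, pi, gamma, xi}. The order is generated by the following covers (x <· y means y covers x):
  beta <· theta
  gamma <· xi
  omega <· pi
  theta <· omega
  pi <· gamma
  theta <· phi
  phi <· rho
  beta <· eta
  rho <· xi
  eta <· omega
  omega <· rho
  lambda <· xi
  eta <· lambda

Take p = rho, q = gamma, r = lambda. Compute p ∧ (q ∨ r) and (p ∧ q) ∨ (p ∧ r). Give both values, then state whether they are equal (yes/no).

rho; omega; no

q ∨ r = xi, so p ∧ (q ∨ r) = rho ∧ xi = rho.
p ∧ q = omega and p ∧ r = eta, so (p ∧ q) ∨ (p ∧ r) = omega ∨ eta = omega.
Equal: no.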